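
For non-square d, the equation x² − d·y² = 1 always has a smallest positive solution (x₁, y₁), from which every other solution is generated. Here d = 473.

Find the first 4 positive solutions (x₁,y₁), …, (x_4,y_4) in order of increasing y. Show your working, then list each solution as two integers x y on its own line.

√473 = [21; 1,2,1,42, …], period ℓ=4 (even) → k=3
a_0=21:  p_0=21·1+0=21,  q_0=21·0+1=1
…
a_2=2:  p_2=2·22+21=65,  q_2=2·1+1=3
a_3=1:  p_3=1·65+22=87,  q_3=1·3+1=4
→ (87, 4).  Check: 87²=7569, 473·4²=7568, difference 1.
(x_2, y_2) = (87·87 + 473·4·4, 87·4 + 4·87) = (15137, 696)
(x_3, y_3) = (87·15137 + 473·4·696, 87·696 + 4·15137) = (2633751, 121100)
(x_4, y_4) = (87·2633751 + 473·4·121100, 87·121100 + 4·2633751) = (458257537, 21070704)

87 4
15137 696
2633751 121100
458257537 21070704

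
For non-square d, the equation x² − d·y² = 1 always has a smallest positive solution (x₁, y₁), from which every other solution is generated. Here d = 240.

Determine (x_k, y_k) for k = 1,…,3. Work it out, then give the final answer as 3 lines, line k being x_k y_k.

d=240: √d = [15; 2,30] (ℓ=2, even), read p_1/q_1
k=0  a_k=15  p_k/q_k = 15/1
k=1  a_k=2  p_k/q_k = 31/2
fundamental: x₁=31, y₁=2  (since 961 − 240·4 = 1)
k=2:  x_2 = 31·31+240·2·2 = 1921,  y_2 = 31·2+2·31 = 124
k=3:  x_3 = 31·1921+240·2·124 = 119071,  y_3 = 31·124+2·1921 = 7686

31 2
1921 124
119071 7686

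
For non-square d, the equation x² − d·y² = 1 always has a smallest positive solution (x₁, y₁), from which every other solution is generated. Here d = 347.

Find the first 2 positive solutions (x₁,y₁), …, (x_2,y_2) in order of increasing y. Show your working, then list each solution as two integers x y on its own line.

641602 34443
823306252807 44197395372

[18; 1,1,1,2,4,…,1,1,36] for √347; ℓ=14 ⇒ convergent index 13
k=0  a_k=18  p_k/q_k = 18/1
…
k=2  a_k=1  p_k/q_k = 37/2
k=3  a_k=1  p_k/q_k = 56/3
k=4  a_k=2  p_k/q_k = 149/8
…
k=12  a_k=1  p_k/q_k = 402885/21628
k=13  a_k=1  p_k/q_k = 641602/34443
fundamental: x₁=641602, y₁=34443  (since 411653126404 − 347·1186320249 = 1)
(x_2, y_2) = (641602·641602 + 347·34443·34443, 641602·34443 + 34443·641602) = (823306252807, 44197395372)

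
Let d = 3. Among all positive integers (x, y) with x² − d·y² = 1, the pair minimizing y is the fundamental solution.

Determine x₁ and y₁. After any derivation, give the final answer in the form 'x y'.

2 1

√3 → a₀=1, period (1,2); ℓ=2 even so k=1
i=0: a=1 ⇒ p=1, q=1
i=1: a=1 ⇒ p=2, q=1
(x₁, y₁) = (2, 1);  2² − 3·1² = 1 ✓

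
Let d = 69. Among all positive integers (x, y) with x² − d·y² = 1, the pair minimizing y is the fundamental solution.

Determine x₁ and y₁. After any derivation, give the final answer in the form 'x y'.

√69 → a₀=8, period (3,3,1,4,1,3,3,16); ℓ=8 even so k=7
a_0=8:  p_0=8·1+0=8,  q_0=8·0+1=1
…
a_4=4:  p_4=4·108+83=515,  q_4=4·13+10=62
a_5=1:  p_5=1·515+108=623,  q_5=1·62+13=75
a_6=3:  p_6=3·623+515=2384,  q_6=3·75+62=287
a_7=3:  p_7=3·2384+623=7775,  q_7=3·287+75=936
fundamental: x₁=7775, y₁=936  (since 60450625 − 69·876096 = 1)

7775 936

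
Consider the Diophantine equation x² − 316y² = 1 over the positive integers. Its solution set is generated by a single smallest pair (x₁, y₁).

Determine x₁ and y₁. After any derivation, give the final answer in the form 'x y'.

d=316: √d = [17; 1,3,2,8,2,3,1,34] (ℓ=8, even), read p_7/q_7
i=0: a=17 ⇒ p=17, q=1
i=1: a=1 ⇒ p=18, q=1
i=2: a=3 ⇒ p=71, q=4
i=3: a=2 ⇒ p=160, q=9
i=4: a=8 ⇒ p=1351, q=76
i=5: a=2 ⇒ p=2862, q=161
i=6: a=3 ⇒ p=9937, q=559
i=7: a=1 ⇒ p=12799, q=720
→ (12799, 720).  Check: 12799²=163814401, 316·720²=163814400, difference 1.

12799 720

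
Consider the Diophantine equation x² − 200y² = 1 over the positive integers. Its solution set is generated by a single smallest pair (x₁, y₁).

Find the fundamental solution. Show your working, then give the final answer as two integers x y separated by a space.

d=200: √d = [14; 7,28] (ℓ=2, even), read p_1/q_1
i=0: a=14 ⇒ p=14, q=1
i=1: a=7 ⇒ p=99, q=7
(x₁, y₁) = (99, 7);  99² − 200·7² = 1 ✓

99 7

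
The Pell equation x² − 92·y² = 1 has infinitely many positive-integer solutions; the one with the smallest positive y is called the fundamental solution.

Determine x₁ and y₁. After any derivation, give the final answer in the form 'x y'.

1151 120

√92 = [9; 1,1,2,4,2,1,1,18, …], period ℓ=8 (even) → k=7
k=0  a_k=9  p_k/q_k = 9/1
…
k=4  a_k=4  p_k/q_k = 211/22
k=5  a_k=2  p_k/q_k = 470/49
k=6  a_k=1  p_k/q_k = 681/71
k=7  a_k=1  p_k/q_k = 1151/120
(x₁, y₁) = (1151, 120);  1151² − 92·120² = 1 ✓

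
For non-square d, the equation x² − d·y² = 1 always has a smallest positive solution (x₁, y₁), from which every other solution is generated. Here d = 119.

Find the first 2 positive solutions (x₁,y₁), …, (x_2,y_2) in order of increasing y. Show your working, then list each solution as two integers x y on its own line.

√119 = [10; 1,9,1,20, …], period ℓ=4 (even) → k=3
k=0  a_k=10  p_k/q_k = 10/1
k=1  a_k=1  p_k/q_k = 11/1
k=2  a_k=9  p_k/q_k = 109/10
k=3  a_k=1  p_k/q_k = 120/11
fundamental: x₁=120, y₁=11  (since 14400 − 119·121 = 1)
(x_2, y_2) = (120·120 + 119·11·11, 120·11 + 11·120) = (28799, 2640)

120 11
28799 2640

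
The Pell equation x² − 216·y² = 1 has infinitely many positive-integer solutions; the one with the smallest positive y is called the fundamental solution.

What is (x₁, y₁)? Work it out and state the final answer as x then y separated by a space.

d=216: √d = [14; 1,2,3,2,1,28] (ℓ=6, even), read p_5/q_5
k=0  a_k=14  p_k/q_k = 14/1
k=1  a_k=1  p_k/q_k = 15/1
k=2  a_k=2  p_k/q_k = 44/3
k=3  a_k=3  p_k/q_k = 147/10
k=4  a_k=2  p_k/q_k = 338/23
k=5  a_k=1  p_k/q_k = 485/33
→ (485, 33).  Check: 485²=235225, 216·33²=235224, difference 1.

485 33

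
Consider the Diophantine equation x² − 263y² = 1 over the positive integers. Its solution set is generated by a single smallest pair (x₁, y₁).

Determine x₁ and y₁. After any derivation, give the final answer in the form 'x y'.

139128 8579

√263 → a₀=16, period (4,1,1,1,1,15,1,1,1,1,4,32); ℓ=12 even so k=11
i=0: a=16 ⇒ p=16, q=1
i=1: a=4 ⇒ p=65, q=4
i=2: a=1 ⇒ p=81, q=5
i=3: a=1 ⇒ p=146, q=9
i=4: a=1 ⇒ p=227, q=14
i=5: a=1 ⇒ p=373, q=23
…
i=8: a=1 ⇒ p=12017, q=741
…
i=10: a=1 ⇒ p=30229, q=1864
i=11: a=4 ⇒ p=139128, q=8579
(x₁, y₁) = (139128, 8579);  139128² − 263·8579² = 1 ✓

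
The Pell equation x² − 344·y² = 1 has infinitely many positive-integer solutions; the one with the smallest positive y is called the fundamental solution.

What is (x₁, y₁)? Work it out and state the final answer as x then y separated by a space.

√344 → a₀=18, period (1,1,4,1,3,1,4,1,1,36); ℓ=10 even so k=9
a_0=18:  p_0=18·1+0=18,  q_0=18·0+1=1
…
a_6=1:  p_6=1·779+204=983,  q_6=1·42+11=53
a_7=4:  p_7=4·983+779=4711,  q_7=4·53+42=254
a_8=1:  p_8=1·4711+983=5694,  q_8=1·254+53=307
a_9=1:  p_9=1·5694+4711=10405,  q_9=1·307+254=561
(x₁, y₁) = (10405, 561);  10405² − 344·561² = 1 ✓

10405 561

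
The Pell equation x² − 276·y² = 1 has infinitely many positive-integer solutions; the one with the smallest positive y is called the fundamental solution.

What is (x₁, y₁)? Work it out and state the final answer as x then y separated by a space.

d=276: √d = [16; 1,1,1,1,2,2,2,1,1,1,1,32] (ℓ=12, even), read p_11/q_11
step 0: (16, 1)  from 16·(1,0) + (0,1)
…
step 4: (83, 5)  from 1·(50,3) + (33,2)
…
step 7: (1246, 75)  from 2·(515,31) + (216,13)
…
step 9: (3007, 181)  from 1·(1761,106) + (1246,75)
step 10: (4768, 287)  from 1·(3007,181) + (1761,106)
step 11: (7775, 468)  from 1·(4768,287) + (3007,181)
fundamental: x₁=7775, y₁=468  (since 60450625 − 276·219024 = 1)

7775 468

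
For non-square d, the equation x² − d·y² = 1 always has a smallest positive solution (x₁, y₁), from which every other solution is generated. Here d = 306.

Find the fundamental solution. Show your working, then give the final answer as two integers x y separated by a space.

35 2

d=306: √d = [17; 2,34] (ℓ=2, even), read p_1/q_1
a_0=17:  p_0=17·1+0=17,  q_0=17·0+1=1
a_1=2:  p_1=2·17+1=35,  q_1=2·1+0=2
(x₁, y₁) = (35, 2);  35² − 306·2² = 1 ✓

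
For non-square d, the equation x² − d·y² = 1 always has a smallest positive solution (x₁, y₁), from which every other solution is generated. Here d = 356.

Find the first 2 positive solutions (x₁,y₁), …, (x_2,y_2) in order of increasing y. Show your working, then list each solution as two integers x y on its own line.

d=356: √d = [18; 1,6,1,1,2,…,6,1,36] (ℓ=14, even), read p_13/q_13
k=0  a_k=18  p_k/q_k = 18/1
…
k=5  a_k=2  p_k/q_k = 717/38
…
k=9  a_k=2  p_k/q_k = 28151/1492
…
k=11  a_k=1  p_k/q_k = 66019/3499
k=12  a_k=6  p_k/q_k = 433982/23001
k=13  a_k=1  p_k/q_k = 500001/26500
fundamental: x₁=500001, y₁=26500  (since 250001000001 − 356·702250000 = 1)
n=2: (500001,26500)∘(500001,26500) = (500001·500001+356·26500·26500, 500001·26500+26500·500001) = (500002000001,26500053000)

500001 26500
500002000001 26500053000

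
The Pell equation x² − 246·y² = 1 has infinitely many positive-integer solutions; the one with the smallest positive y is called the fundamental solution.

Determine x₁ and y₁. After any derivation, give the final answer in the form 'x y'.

√246 = [15; 1,2,5,1,14,1,5,2,1,30, …], period ℓ=10 (even) → k=9
a_0=15:  p_0=15·1+0=15,  q_0=15·0+1=1
…
a_3=5:  p_3=5·47+16=251,  q_3=5·3+1=16
a_4=1:  p_4=1·251+47=298,  q_4=1·16+3=19
…
a_7=5:  p_7=5·4721+4423=28028,  q_7=5·301+282=1787
a_8=2:  p_8=2·28028+4721=60777,  q_8=2·1787+301=3875
a_9=1:  p_9=1·60777+28028=88805,  q_9=1·3875+1787=5662
→ (88805, 5662).  Check: 88805²=7886328025, 246·5662²=7886328024, difference 1.

88805 5662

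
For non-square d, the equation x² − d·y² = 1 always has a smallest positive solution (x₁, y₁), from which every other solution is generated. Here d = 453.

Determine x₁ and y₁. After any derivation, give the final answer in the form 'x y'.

1653751 77700

√453 = [21; 3,1,1,10,14,10,1,1,3,42, …], period ℓ=10 (even) → k=9
a_0=21:  p_0=21·1+0=21,  q_0=21·0+1=1
a_1=3:  p_1=3·21+1=64,  q_1=3·1+0=3
…
a_3=1:  p_3=1·85+64=149,  q_3=1·4+3=7
a_4=10:  p_4=10·149+85=1575,  q_4=10·7+4=74
a_5=14:  p_5=14·1575+149=22199,  q_5=14·74+7=1043
a_6=10:  p_6=10·22199+1575=223565,  q_6=10·1043+74=10504
a_7=1:  p_7=1·223565+22199=245764,  q_7=1·10504+1043=11547
a_8=1:  p_8=1·245764+223565=469329,  q_8=1·11547+10504=22051
a_9=3:  p_9=3·469329+245764=1653751,  q_9=3·22051+11547=77700
fundamental: x₁=1653751, y₁=77700  (since 2734892370001 − 453·6037290000 = 1)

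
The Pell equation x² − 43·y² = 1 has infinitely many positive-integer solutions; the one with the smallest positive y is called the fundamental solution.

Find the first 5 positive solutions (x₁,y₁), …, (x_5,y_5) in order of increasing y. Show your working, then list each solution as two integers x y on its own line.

√43 = [6; 1,1,3,1,5,1,3,1,1,12, …], period ℓ=10 (even) → k=9
step 0: (6, 1)  from 6·(1,0) + (0,1)
step 1: (7, 1)  from 1·(6,1) + (1,0)
…
step 8: (1941, 296)  from 1·(1541,235) + (400,61)
step 9: (3482, 531)  from 1·(1941,296) + (1541,235)
fundamental: x₁=3482, y₁=531  (since 12124324 − 43·281961 = 1)
n=2: (3482,531)∘(3482,531) = (3482·3482+43·531·531, 3482·531+531·3482) = (24248647,3697884)
n=3: (24248647,3697884)∘(3482,531) = (3482·24248647+43·531·3697884, 3482·3697884+531·24248647) = (168867574226,25752063645)
n=4: (168867574226,25752063645)∘(3482,531) = (3482·168867574226+43·531·25752063645, 3482·25752063645+531·168867574226) = (1175993762661217,179337367525896)
n=5: (1175993762661217,179337367525896)∘(3482,531) = (3482·1175993762661217+43·531·179337367525896, 3482·179337367525896+531·1175993762661217) = (8189620394305140962,1248905401698276099)

3482 531
24248647 3697884
168867574226 25752063645
1175993762661217 179337367525896
8189620394305140962 1248905401698276099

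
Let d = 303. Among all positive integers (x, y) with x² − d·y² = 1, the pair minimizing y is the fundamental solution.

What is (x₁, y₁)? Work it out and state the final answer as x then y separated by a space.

[17; 2,2,5,2,2,34] for √303; ℓ=6 ⇒ convergent index 5
step 0: (17, 1)  from 17·(1,0) + (0,1)
…
step 2: (87, 5)  from 2·(35,2) + (17,1)
…
step 4: (1027, 59)  from 2·(470,27) + (87,5)
step 5: (2524, 145)  from 2·(1027,59) + (470,27)
(x₁, y₁) = (2524, 145);  2524² − 303·145² = 1 ✓

2524 145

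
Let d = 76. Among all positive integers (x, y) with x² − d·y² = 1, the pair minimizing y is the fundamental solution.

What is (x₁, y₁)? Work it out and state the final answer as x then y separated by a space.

√76 → a₀=8, period (1,2,1,1,5,4,5,1,1,2,1,16); ℓ=12 even so k=11
i=0: a=8 ⇒ p=8, q=1
i=1: a=1 ⇒ p=9, q=1
i=2: a=2 ⇒ p=26, q=3
…
i=4: a=1 ⇒ p=61, q=7
i=5: a=5 ⇒ p=340, q=39
i=6: a=4 ⇒ p=1421, q=163
…
i=10: a=2 ⇒ p=41488, q=4759
i=11: a=1 ⇒ p=57799, q=6630
→ (57799, 6630).  Check: 57799²=3340724401, 76·6630²=3340724400, difference 1.

57799 6630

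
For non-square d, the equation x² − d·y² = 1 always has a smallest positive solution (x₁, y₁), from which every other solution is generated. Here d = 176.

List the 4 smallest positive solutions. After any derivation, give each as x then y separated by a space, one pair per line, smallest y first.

199 15
79201 5970
31521799 2376045
12545596801 945659940

[13; 3,1,3,26] for √176; ℓ=4 ⇒ convergent index 3
step 0: (13, 1)  from 13·(1,0) + (0,1)
step 1: (40, 3)  from 3·(13,1) + (1,0)
step 2: (53, 4)  from 1·(40,3) + (13,1)
step 3: (199, 15)  from 3·(53,4) + (40,3)
fundamental: x₁=199, y₁=15  (since 39601 − 176·225 = 1)
k=2:  x_2 = 199·199+176·15·15 = 79201,  y_2 = 199·15+15·199 = 5970
k=3:  x_3 = 199·79201+176·15·5970 = 31521799,  y_3 = 199·5970+15·79201 = 2376045
k=4:  x_4 = 199·31521799+176·15·2376045 = 12545596801,  y_4 = 199·2376045+15·31521799 = 945659940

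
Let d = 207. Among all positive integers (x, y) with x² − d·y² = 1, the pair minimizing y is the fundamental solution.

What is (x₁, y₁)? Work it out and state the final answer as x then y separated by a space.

1151 80

d=207: √d = [14; 2,1,1,2,1,1,2,28] (ℓ=8, even), read p_7/q_7
i=0: a=14 ⇒ p=14, q=1
i=1: a=2 ⇒ p=29, q=2
…
i=6: a=1 ⇒ p=446, q=31
i=7: a=2 ⇒ p=1151, q=80
→ (1151, 80).  Check: 1151²=1324801, 207·80²=1324800, difference 1.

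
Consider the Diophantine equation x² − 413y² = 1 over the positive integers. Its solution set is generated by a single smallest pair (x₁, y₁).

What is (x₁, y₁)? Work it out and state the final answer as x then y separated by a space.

113399 5580

√413 = [20; 3,9,1,4,1,9,3,40, …], period ℓ=8 (even) → k=7
step 0: (20, 1)  from 20·(1,0) + (0,1)
step 1: (61, 3)  from 3·(20,1) + (1,0)
…
step 4: (3089, 152)  from 4·(630,31) + (569,28)
…
step 6: (36560, 1799)  from 9·(3719,183) + (3089,152)
step 7: (113399, 5580)  from 3·(36560,1799) + (3719,183)
(x₁, y₁) = (113399, 5580);  113399² − 413·5580² = 1 ✓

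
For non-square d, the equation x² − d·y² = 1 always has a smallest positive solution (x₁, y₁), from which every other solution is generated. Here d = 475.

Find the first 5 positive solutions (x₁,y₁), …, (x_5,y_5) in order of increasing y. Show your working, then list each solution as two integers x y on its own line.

57799 2652
6681448801 306565896
772362118440199 35438404443156
89283516160768675201 4096608676513381392
10320995900380175197444999 473559769752155457709260

√475 = [21; 1,3,1,6,2,6,1,3,1,42, …], period ℓ=10 (even) → k=9
k=0  a_k=21  p_k/q_k = 21/1
k=1  a_k=1  p_k/q_k = 22/1
…
k=3  a_k=1  p_k/q_k = 109/5
…
k=8  a_k=3  p_k/q_k = 45921/2107
k=9  a_k=1  p_k/q_k = 57799/2652
→ (57799, 2652).  Check: 57799²=3340724401, 475·2652²=3340724400, difference 1.
(57799+2652√475)^2 = 6681448801 + 306565896√475
(57799+2652√475)^3 = 772362118440199 + 35438404443156√475
(57799+2652√475)^4 = 89283516160768675201 + 4096608676513381392√475
(57799+2652√475)^5 = 10320995900380175197444999 + 473559769752155457709260√475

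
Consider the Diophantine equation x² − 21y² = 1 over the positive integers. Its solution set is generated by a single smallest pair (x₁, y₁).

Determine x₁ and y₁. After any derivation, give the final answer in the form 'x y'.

55 12

√21 = [4; 1,1,2,1,1,8, …], period ℓ=6 (even) → k=5
a_0=4:  p_0=4·1+0=4,  q_0=4·0+1=1
…
a_4=1:  p_4=1·23+9=32,  q_4=1·5+2=7
a_5=1:  p_5=1·32+23=55,  q_5=1·7+5=12
(x₁, y₁) = (55, 12);  55² − 21·12² = 1 ✓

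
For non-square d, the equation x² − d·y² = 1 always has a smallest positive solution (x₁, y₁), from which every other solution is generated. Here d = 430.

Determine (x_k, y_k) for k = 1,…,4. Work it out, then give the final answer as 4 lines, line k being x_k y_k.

2862251 138030
16384961574001 790153011060
93795745300289010251 4523232492118854090
536933931562978654798296001 25893253447598574322902120

[20; 1,2,1,3,1,…,2,1,40] for √430; ℓ=14 ⇒ convergent index 13
a_0=20:  p_0=20·1+0=20,  q_0=20·0+1=1
a_1=1:  p_1=1·20+1=21,  q_1=1·1+0=1
…
a_3=1:  p_3=1·62+21=83,  q_3=1·3+1=4
a_4=3:  p_4=3·83+62=311,  q_4=3·4+3=15
…
a_6=6:  p_6=6·394+311=2675,  q_6=6·19+15=129
…
a_8=6:  p_8=6·21794+2675=133439,  q_8=6·1051+129=6435
a_9=1:  p_9=1·133439+21794=155233,  q_9=1·6435+1051=7486
a_10=3:  p_10=3·155233+133439=599138,  q_10=3·7486+6435=28893
…
a_12=2:  p_12=2·754371+599138=2107880,  q_12=2·36379+28893=101651
a_13=1:  p_13=1·2107880+754371=2862251,  q_13=1·101651+36379=138030
fundamental: x₁=2862251, y₁=138030  (since 8192480787001 − 430·19052280900 = 1)
k=2:  x_2 = 2862251·2862251+430·138030·138030 = 16384961574001,  y_2 = 2862251·138030+138030·2862251 = 790153011060
k=3:  x_3 = 2862251·16384961574001+430·138030·790153011060 = 93795745300289010251,  y_3 = 2862251·790153011060+138030·16384961574001 = 4523232492118854090
k=4:  x_4 = 2862251·93795745300289010251+430·138030·4523232492118854090 = 536933931562978654798296001,  y_4 = 2862251·4523232492118854090+138030·93795745300289010251 = 25893253447598574322902120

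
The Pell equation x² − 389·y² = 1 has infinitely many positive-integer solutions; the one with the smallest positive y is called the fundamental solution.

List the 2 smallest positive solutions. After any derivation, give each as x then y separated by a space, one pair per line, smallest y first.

√389 = [19; 1,2,1,1,1,1,2,1,38, …], period ℓ=9 (odd) → k=17
step 0: (19, 1)  from 19·(1,0) + (0,1)
…
step 3: (79, 4)  from 1·(59,3) + (20,1)
…
step 5: (217, 11)  from 1·(138,7) + (79,4)
…
step 10: (50925, 2582)  from 1·(49643,2517) + (1282,65)
…
step 12: (202418, 10263)  from 1·(151493,7681) + (50925,2582)
…
step 14: (556329, 28207)  from 1·(353911,17944) + (202418,10263)
step 15: (910240, 46151)  from 1·(556329,28207) + (353911,17944)
step 16: (2376809, 120509)  from 2·(910240,46151) + (556329,28207)
step 17: (3287049, 166660)  from 1·(2376809,120509) + (910240,46151)
fundamental: x₁=3287049, y₁=166660  (since 10804691128401 − 389·27775555600 = 1)
n=2: (3287049,166660)∘(3287049,166660) = (3287049·3287049+389·166660·166660, 3287049·166660+166660·3287049) = (21609382256801,1095639172680)

3287049 166660
21609382256801 1095639172680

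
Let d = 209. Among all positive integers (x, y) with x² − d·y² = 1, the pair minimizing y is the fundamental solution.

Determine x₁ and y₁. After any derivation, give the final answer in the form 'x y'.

46551 3220

d=209: √d = [14; 2,5,3,2,3,5,2,28] (ℓ=8, even), read p_7/q_7
step 0: (14, 1)  from 14·(1,0) + (0,1)
step 1: (29, 2)  from 2·(14,1) + (1,0)
…
step 3: (506, 35)  from 3·(159,11) + (29,2)
…
step 5: (4019, 278)  from 3·(1171,81) + (506,35)
step 6: (21266, 1471)  from 5·(4019,278) + (1171,81)
step 7: (46551, 3220)  from 2·(21266,1471) + (4019,278)
(x₁, y₁) = (46551, 3220);  46551² − 209·3220² = 1 ✓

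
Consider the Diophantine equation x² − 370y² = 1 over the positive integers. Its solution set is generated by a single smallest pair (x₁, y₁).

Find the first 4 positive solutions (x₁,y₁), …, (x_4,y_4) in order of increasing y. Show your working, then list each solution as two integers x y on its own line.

[19; 4,4,38] for √370; ℓ=3 ⇒ convergent index 5
i=0: a=19 ⇒ p=19, q=1
…
i=3: a=38 ⇒ p=12503, q=650
i=4: a=4 ⇒ p=50339, q=2617
i=5: a=4 ⇒ p=213859, q=11118
fundamental: x₁=213859, y₁=11118  (since 45735671881 − 370·123609924 = 1)
(x_2, y_2) = (213859·213859 + 370·11118·11118, 213859·11118 + 11118·213859) = (91471343761, 4755368724)
(x_3, y_3) = (213859·91471343761 + 370·11118·4755368724, 213859·4755368724 + 11118·91471343761) = (39123940210553539, 2033956799880714)
(x_4, y_4) = (213859·39123940210553539 + 370·11118·2033956799880714, 213859·2033956799880714 + 11118·39123940210553539) = (16734013458886067250241, 869959934526623861928)

213859 11118
91471343761 4755368724
39123940210553539 2033956799880714
16734013458886067250241 869959934526623861928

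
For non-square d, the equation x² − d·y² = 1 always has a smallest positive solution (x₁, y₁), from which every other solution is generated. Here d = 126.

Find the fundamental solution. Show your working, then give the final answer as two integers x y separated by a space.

√126 = [11; 4,2,4,22, …], period ℓ=4 (even) → k=3
step 0: (11, 1)  from 11·(1,0) + (0,1)
…
step 2: (101, 9)  from 2·(45,4) + (11,1)
step 3: (449, 40)  from 4·(101,9) + (45,4)
(x₁, y₁) = (449, 40);  449² − 126·40² = 1 ✓

449 40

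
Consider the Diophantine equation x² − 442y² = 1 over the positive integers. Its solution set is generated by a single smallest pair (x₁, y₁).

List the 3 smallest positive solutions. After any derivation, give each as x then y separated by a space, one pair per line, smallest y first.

883 42
1559377 74172
2753858899 130987710

d=442: √d = [21; 42] (ℓ=1, odd), read p_1/q_1
k=0  a_k=21  p_k/q_k = 21/1
k=1  a_k=42  p_k/q_k = 883/42
(x₁, y₁) = (883, 42);  883² − 442·42² = 1 ✓
n=2: (883,42)∘(883,42) = (883·883+442·42·42, 883·42+42·883) = (1559377,74172)
n=3: (1559377,74172)∘(883,42) = (883·1559377+442·42·74172, 883·74172+42·1559377) = (2753858899,130987710)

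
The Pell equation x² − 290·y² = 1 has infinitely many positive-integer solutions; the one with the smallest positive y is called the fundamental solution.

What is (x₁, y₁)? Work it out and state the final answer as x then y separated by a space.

579 34

√290 → a₀=17, period (34); ℓ=1 odd so k=1
k=0  a_k=17  p_k/q_k = 17/1
k=1  a_k=34  p_k/q_k = 579/34
(x₁, y₁) = (579, 34);  579² − 290·34² = 1 ✓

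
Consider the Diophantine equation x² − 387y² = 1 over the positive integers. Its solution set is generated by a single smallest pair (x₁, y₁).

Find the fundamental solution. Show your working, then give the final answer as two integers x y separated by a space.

3482 177

√387 = [19; 1,2,19,2,1,38, …], period ℓ=6 (even) → k=5
i=0: a=19 ⇒ p=19, q=1
…
i=2: a=2 ⇒ p=59, q=3
i=3: a=19 ⇒ p=1141, q=58
i=4: a=2 ⇒ p=2341, q=119
i=5: a=1 ⇒ p=3482, q=177
fundamental: x₁=3482, y₁=177  (since 12124324 − 387·31329 = 1)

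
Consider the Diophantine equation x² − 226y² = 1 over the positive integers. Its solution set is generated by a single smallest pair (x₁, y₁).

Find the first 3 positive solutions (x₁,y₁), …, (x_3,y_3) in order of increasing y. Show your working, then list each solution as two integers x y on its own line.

d=226: √d = [15; 30] (ℓ=1, odd), read p_1/q_1
k=0  a_k=15  p_k/q_k = 15/1
k=1  a_k=30  p_k/q_k = 451/30
→ (451, 30).  Check: 451²=203401, 226·30²=203400, difference 1.
(x_2, y_2) = (451·451 + 226·30·30, 451·30 + 30·451) = (406801, 27060)
(x_3, y_3) = (451·406801 + 226·30·27060, 451·27060 + 30·406801) = (366934051, 24408090)

451 30
406801 27060
366934051 24408090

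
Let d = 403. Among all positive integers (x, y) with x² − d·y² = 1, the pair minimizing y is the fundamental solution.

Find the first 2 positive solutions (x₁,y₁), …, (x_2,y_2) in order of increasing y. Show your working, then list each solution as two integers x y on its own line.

669878 33369
897473069767 44706317964

√403 = [20; 13,2,1,3,1,3,1,2,13,40, …], period ℓ=10 (even) → k=9
a_0=20:  p_0=20·1+0=20,  q_0=20·0+1=1
…
a_4=3:  p_4=3·803+542=2951,  q_4=3·40+27=147
…
a_8=2:  p_8=2·17967+14213=50147,  q_8=2·895+708=2498
a_9=13:  p_9=13·50147+17967=669878,  q_9=13·2498+895=33369
→ (669878, 33369).  Check: 669878²=448736534884, 403·33369²=448736534883, difference 1.
(669878+33369√403)^2 = 897473069767 + 44706317964√403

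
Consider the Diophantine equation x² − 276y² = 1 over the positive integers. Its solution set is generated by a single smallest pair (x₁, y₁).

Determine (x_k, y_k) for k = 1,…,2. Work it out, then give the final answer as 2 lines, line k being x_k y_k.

7775 468
120901249 7277400

√276 → a₀=16, period (1,1,1,1,2,2,2,1,1,1,1,32); ℓ=12 even so k=11
step 0: (16, 1)  from 16·(1,0) + (0,1)
step 1: (17, 1)  from 1·(16,1) + (1,0)
step 2: (33, 2)  from 1·(17,1) + (16,1)
step 3: (50, 3)  from 1·(33,2) + (17,1)
step 4: (83, 5)  from 1·(50,3) + (33,2)
step 5: (216, 13)  from 2·(83,5) + (50,3)
step 6: (515, 31)  from 2·(216,13) + (83,5)
step 7: (1246, 75)  from 2·(515,31) + (216,13)
step 8: (1761, 106)  from 1·(1246,75) + (515,31)
step 9: (3007, 181)  from 1·(1761,106) + (1246,75)
step 10: (4768, 287)  from 1·(3007,181) + (1761,106)
step 11: (7775, 468)  from 1·(4768,287) + (3007,181)
(x₁, y₁) = (7775, 468);  7775² − 276·468² = 1 ✓
(7775+468√276)^2 = 120901249 + 7277400√276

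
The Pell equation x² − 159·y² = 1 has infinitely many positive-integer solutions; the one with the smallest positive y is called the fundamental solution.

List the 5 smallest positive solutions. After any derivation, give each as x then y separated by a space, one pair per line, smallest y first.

√159 → a₀=12, period (1,1,1,1,3,1,1,1,1,24); ℓ=10 even so k=9
i=0: a=12 ⇒ p=12, q=1
…
i=2: a=1 ⇒ p=25, q=2
i=3: a=1 ⇒ p=38, q=3
i=4: a=1 ⇒ p=63, q=5
i=5: a=3 ⇒ p=227, q=18
…
i=8: a=1 ⇒ p=807, q=64
i=9: a=1 ⇒ p=1324, q=105
fundamental: x₁=1324, y₁=105  (since 1752976 − 159·11025 = 1)
(x_2, y_2) = (1324·1324 + 159·105·105, 1324·105 + 105·1324) = (3505951, 278040)
(x_3, y_3) = (1324·3505951 + 159·105·278040, 1324·278040 + 105·3505951) = (9283756924, 736249815)
(x_4, y_4) = (1324·9283756924 + 159·105·736249815, 1324·736249815 + 105·9283756924) = (24583384828801, 1949589232080)
(x_5, y_5) = (1324·24583384828801 + 159·105·1949589232080, 1324·1949589232080 + 105·24583384828801) = (65096793742908124, 5162511550298025)

1324 105
3505951 278040
9283756924 736249815
24583384828801 1949589232080
65096793742908124 5162511550298025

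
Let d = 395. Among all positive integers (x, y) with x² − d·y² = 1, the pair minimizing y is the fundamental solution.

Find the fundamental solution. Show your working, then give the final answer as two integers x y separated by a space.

d=395: √d = [19; 1,6,1,38] (ℓ=4, even), read p_3/q_3
a_0=19:  p_0=19·1+0=19,  q_0=19·0+1=1
a_1=1:  p_1=1·19+1=20,  q_1=1·1+0=1
a_2=6:  p_2=6·20+19=139,  q_2=6·1+1=7
a_3=1:  p_3=1·139+20=159,  q_3=1·7+1=8
→ (159, 8).  Check: 159²=25281, 395·8²=25280, difference 1.

159 8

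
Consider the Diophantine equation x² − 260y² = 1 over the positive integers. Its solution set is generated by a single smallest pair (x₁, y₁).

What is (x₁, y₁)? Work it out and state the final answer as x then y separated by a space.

129 8

√260 = [16; 8,32, …], period ℓ=2 (even) → k=1
a_0=16:  p_0=16·1+0=16,  q_0=16·0+1=1
a_1=8:  p_1=8·16+1=129,  q_1=8·1+0=8
(x₁, y₁) = (129, 8);  129² − 260·8² = 1 ✓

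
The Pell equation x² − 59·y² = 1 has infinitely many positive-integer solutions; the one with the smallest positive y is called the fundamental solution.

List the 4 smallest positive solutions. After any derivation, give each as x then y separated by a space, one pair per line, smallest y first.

530 69
561799 73140
595506410 77528331
631236232801 82179957720

[7; 1,2,7,2,1,14] for √59; ℓ=6 ⇒ convergent index 5
step 0: (7, 1)  from 7·(1,0) + (0,1)
…
step 4: (361, 47)  from 2·(169,22) + (23,3)
step 5: (530, 69)  from 1·(361,47) + (169,22)
(x₁, y₁) = (530, 69);  530² − 59·69² = 1 ✓
(x_2, y_2) = (530·530 + 59·69·69, 530·69 + 69·530) = (561799, 73140)
(x_3, y_3) = (530·561799 + 59·69·73140, 530·73140 + 69·561799) = (595506410, 77528331)
(x_4, y_4) = (530·595506410 + 59·69·77528331, 530·77528331 + 69·595506410) = (631236232801, 82179957720)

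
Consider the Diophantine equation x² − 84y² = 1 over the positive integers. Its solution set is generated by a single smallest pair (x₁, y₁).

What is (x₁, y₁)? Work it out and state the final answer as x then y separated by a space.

√84 → a₀=9, period (6,18); ℓ=2 even so k=1
i=0: a=9 ⇒ p=9, q=1
i=1: a=6 ⇒ p=55, q=6
(x₁, y₁) = (55, 6);  55² − 84·6² = 1 ✓

55 6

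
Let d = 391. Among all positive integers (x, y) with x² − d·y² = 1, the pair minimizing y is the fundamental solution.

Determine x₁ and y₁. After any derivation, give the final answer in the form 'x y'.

7338680 371133

√391 → a₀=19, period (1,3,2,2,1,…,3,1,38); ℓ=16 even so k=15
step 0: (19, 1)  from 19·(1,0) + (0,1)
…
step 2: (79, 4)  from 3·(20,1) + (19,1)
…
step 14: (5678083, 287153)  from 3·(1660597,83980) + (696292,35213)
step 15: (7338680, 371133)  from 1·(5678083,287153) + (1660597,83980)
→ (7338680, 371133).  Check: 7338680²=53856224142400, 391·371133²=53856224142399, difference 1.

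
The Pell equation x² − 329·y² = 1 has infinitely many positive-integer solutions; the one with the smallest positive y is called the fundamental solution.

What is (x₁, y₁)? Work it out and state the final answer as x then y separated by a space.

2376415 131016

d=329: √d = [18; 7,4,2,1,1,4,1,1,2,4,7,36] (ℓ=12, even), read p_11/q_11
step 0: (18, 1)  from 18·(1,0) + (0,1)
…
step 3: (1179, 65)  from 2·(526,29) + (127,7)
…
step 5: (2884, 159)  from 1·(1705,94) + (1179,65)
…
step 7: (16125, 889)  from 1·(13241,730) + (2884,159)
…
step 9: (74857, 4127)  from 2·(29366,1619) + (16125,889)
step 10: (328794, 18127)  from 4·(74857,4127) + (29366,1619)
step 11: (2376415, 131016)  from 7·(328794,18127) + (74857,4127)
(x₁, y₁) = (2376415, 131016);  2376415² − 329·131016² = 1 ✓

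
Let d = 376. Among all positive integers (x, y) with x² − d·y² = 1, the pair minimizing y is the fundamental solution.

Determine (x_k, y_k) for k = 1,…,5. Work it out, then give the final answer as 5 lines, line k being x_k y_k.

2143295 110532
9187426914049 473805365880
39382732335491159615 2031009343327438668
168817626601983862467148801 8706104341013491514496240
723651950015758622280719887718975 37319499807142991581781109982932

√376 → a₀=19, period (2,1,1,3,1,…,1,2,38); ℓ=16 even so k=15
step 0: (19, 1)  from 19·(1,0) + (0,1)
…
step 2: (58, 3)  from 1·(39,2) + (19,1)
step 3: (97, 5)  from 1·(58,3) + (39,2)
…
step 7: (2928, 151)  from 2·(1241,64) + (446,23)
step 8: (12953, 668)  from 4·(2928,151) + (1241,64)
step 9: (28834, 1487)  from 2·(12953,668) + (2928,151)
…
step 11: (99455, 5129)  from 1·(70621,3642) + (28834,1487)
step 12: (368986, 19029)  from 3·(99455,5129) + (70621,3642)
step 13: (468441, 24158)  from 1·(368986,19029) + (99455,5129)
step 14: (837427, 43187)  from 1·(468441,24158) + (368986,19029)
step 15: (2143295, 110532)  from 2·(837427,43187) + (468441,24158)
(x₁, y₁) = (2143295, 110532);  2143295² − 376·110532² = 1 ✓
(2143295+110532√376)^2 = 9187426914049 + 473805365880√376
(2143295+110532√376)^3 = 39382732335491159615 + 2031009343327438668√376
(2143295+110532√376)^4 = 168817626601983862467148801 + 8706104341013491514496240√376
(2143295+110532√376)^5 = 723651950015758622280719887718975 + 37319499807142991581781109982932√376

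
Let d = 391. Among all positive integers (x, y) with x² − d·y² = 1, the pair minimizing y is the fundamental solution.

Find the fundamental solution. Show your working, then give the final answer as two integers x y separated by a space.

√391 = [19; 1,3,2,2,1,…,3,1,38, …], period ℓ=16 (even) → k=15
a_0=19:  p_0=19·1+0=19,  q_0=19·0+1=1
…
a_4=2:  p_4=2·178+79=435,  q_4=2·9+4=22
a_5=1:  p_5=1·435+178=613,  q_5=1·22+9=31
…
a_7=2:  p_7=2·1048+613=2709,  q_7=2·53+31=137
a_8=19:  p_8=19·2709+1048=52519,  q_8=19·137+53=2656
…
a_11=1:  p_11=1·160266+107747=268013,  q_11=1·8105+5449=13554
a_12=2:  p_12=2·268013+160266=696292,  q_12=2·13554+8105=35213
a_13=2:  p_13=2·696292+268013=1660597,  q_13=2·35213+13554=83980
a_14=3:  p_14=3·1660597+696292=5678083,  q_14=3·83980+35213=287153
a_15=1:  p_15=1·5678083+1660597=7338680,  q_15=1·287153+83980=371133
(x₁, y₁) = (7338680, 371133);  7338680² − 391·371133² = 1 ✓

7338680 371133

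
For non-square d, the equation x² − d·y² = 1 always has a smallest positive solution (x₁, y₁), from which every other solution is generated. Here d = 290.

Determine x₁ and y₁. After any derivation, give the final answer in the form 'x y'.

579 34

√290 → a₀=17, period (34); ℓ=1 odd so k=1
a_0=17:  p_0=17·1+0=17,  q_0=17·0+1=1
a_1=34:  p_1=34·17+1=579,  q_1=34·1+0=34
fundamental: x₁=579, y₁=34  (since 335241 − 290·1156 = 1)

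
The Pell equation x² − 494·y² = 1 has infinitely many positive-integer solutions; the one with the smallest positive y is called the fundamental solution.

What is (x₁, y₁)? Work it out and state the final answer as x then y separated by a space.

73035 3286

√494 → a₀=22, period (4,2,2,1,2,1,2,2,4,44); ℓ=10 even so k=9
step 0: (22, 1)  from 22·(1,0) + (0,1)
…
step 3: (489, 22)  from 2·(200,9) + (89,4)
step 4: (689, 31)  from 1·(489,22) + (200,9)
step 5: (1867, 84)  from 2·(689,31) + (489,22)
step 6: (2556, 115)  from 1·(1867,84) + (689,31)
step 7: (6979, 314)  from 2·(2556,115) + (1867,84)
step 8: (16514, 743)  from 2·(6979,314) + (2556,115)
step 9: (73035, 3286)  from 4·(16514,743) + (6979,314)
fundamental: x₁=73035, y₁=3286  (since 5334111225 − 494·10797796 = 1)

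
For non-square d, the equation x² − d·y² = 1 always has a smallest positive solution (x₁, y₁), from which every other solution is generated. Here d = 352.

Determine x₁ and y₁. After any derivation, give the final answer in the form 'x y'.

√352 → a₀=18, period (1,3,5,9,5,3,1,36); ℓ=8 even so k=7
k=0  a_k=18  p_k/q_k = 18/1
k=1  a_k=1  p_k/q_k = 19/1
k=2  a_k=3  p_k/q_k = 75/4
…
k=4  a_k=9  p_k/q_k = 3621/193
k=5  a_k=5  p_k/q_k = 18499/986
k=6  a_k=3  p_k/q_k = 59118/3151
k=7  a_k=1  p_k/q_k = 77617/4137
→ (77617, 4137).  Check: 77617²=6024398689, 352·4137²=6024398688, difference 1.

77617 4137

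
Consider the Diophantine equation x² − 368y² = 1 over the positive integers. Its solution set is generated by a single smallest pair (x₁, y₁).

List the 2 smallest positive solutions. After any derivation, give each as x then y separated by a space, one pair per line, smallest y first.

d=368: √d = [19; 5,2,5,38] (ℓ=4, even), read p_3/q_3
k=0  a_k=19  p_k/q_k = 19/1
k=1  a_k=5  p_k/q_k = 96/5
k=2  a_k=2  p_k/q_k = 211/11
k=3  a_k=5  p_k/q_k = 1151/60
fundamental: x₁=1151, y₁=60  (since 1324801 − 368·3600 = 1)
n=2: (1151,60)∘(1151,60) = (1151·1151+368·60·60, 1151·60+60·1151) = (2649601,138120)

1151 60
2649601 138120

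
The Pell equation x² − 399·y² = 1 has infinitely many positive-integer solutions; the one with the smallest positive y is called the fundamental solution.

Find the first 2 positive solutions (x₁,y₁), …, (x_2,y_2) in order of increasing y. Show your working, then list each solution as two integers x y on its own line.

20 1
799 40

d=399: √d = [19; 1,38] (ℓ=2, even), read p_1/q_1
i=0: a=19 ⇒ p=19, q=1
i=1: a=1 ⇒ p=20, q=1
→ (20, 1).  Check: 20²=400, 399·1²=399, difference 1.
k=2:  x_2 = 20·20+399·1·1 = 799,  y_2 = 20·1+1·20 = 40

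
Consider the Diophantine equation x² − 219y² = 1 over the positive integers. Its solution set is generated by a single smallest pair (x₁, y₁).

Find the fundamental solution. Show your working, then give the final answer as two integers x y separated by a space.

√219 → a₀=14, period (1,3,1,28); ℓ=4 even so k=3
i=0: a=14 ⇒ p=14, q=1
i=1: a=1 ⇒ p=15, q=1
i=2: a=3 ⇒ p=59, q=4
i=3: a=1 ⇒ p=74, q=5
→ (74, 5).  Check: 74²=5476, 219·5²=5475, difference 1.

74 5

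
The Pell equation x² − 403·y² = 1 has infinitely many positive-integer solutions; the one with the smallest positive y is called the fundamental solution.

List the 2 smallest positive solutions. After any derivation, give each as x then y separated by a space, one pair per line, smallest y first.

669878 33369
897473069767 44706317964

d=403: √d = [20; 13,2,1,3,1,3,1,2,13,40] (ℓ=10, even), read p_9/q_9
step 0: (20, 1)  from 20·(1,0) + (0,1)
…
step 6: (14213, 708)  from 3·(3754,187) + (2951,147)
step 7: (17967, 895)  from 1·(14213,708) + (3754,187)
step 8: (50147, 2498)  from 2·(17967,895) + (14213,708)
step 9: (669878, 33369)  from 13·(50147,2498) + (17967,895)
→ (669878, 33369).  Check: 669878²=448736534884, 403·33369²=448736534883, difference 1.
(669878+33369√403)^2 = 897473069767 + 44706317964√403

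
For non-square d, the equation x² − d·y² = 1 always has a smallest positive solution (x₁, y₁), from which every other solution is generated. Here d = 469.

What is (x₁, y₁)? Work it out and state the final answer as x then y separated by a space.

√469 → a₀=21, period (1,1,1,10,6,10,1,1,1,42); ℓ=10 even so k=9
step 0: (21, 1)  from 21·(1,0) + (0,1)
…
step 2: (43, 2)  from 1·(22,1) + (21,1)
…
step 5: (4223, 195)  from 6·(693,32) + (65,3)
step 6: (42923, 1982)  from 10·(4223,195) + (693,32)
…
step 8: (90069, 4159)  from 1·(47146,2177) + (42923,1982)
step 9: (137215, 6336)  from 1·(90069,4159) + (47146,2177)
(x₁, y₁) = (137215, 6336);  137215² − 469·6336² = 1 ✓

137215 6336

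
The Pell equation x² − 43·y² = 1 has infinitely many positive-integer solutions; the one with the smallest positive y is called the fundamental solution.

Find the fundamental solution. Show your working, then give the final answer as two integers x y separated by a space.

3482 531

d=43: √d = [6; 1,1,3,1,5,1,3,1,1,12] (ℓ=10, even), read p_9/q_9
k=0  a_k=6  p_k/q_k = 6/1
k=1  a_k=1  p_k/q_k = 7/1
…
k=5  a_k=5  p_k/q_k = 341/52
k=6  a_k=1  p_k/q_k = 400/61
…
k=8  a_k=1  p_k/q_k = 1941/296
k=9  a_k=1  p_k/q_k = 3482/531
→ (3482, 531).  Check: 3482²=12124324, 43·531²=12124323, difference 1.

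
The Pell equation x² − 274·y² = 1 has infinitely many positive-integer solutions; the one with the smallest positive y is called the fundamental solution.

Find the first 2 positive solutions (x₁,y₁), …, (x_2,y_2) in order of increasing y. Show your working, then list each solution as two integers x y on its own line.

√274 → a₀=16, period (1,1,4,4,1,1,32); ℓ=7 odd so k=13
step 0: (16, 1)  from 16·(1,0) + (0,1)
step 1: (17, 1)  from 1·(16,1) + (1,0)
step 2: (33, 2)  from 1·(17,1) + (16,1)
…
step 5: (778, 47)  from 1·(629,38) + (149,9)
…
step 9: (93011, 5619)  from 1·(47209,2852) + (45802,2767)
…
step 12: (2189276, 132259)  from 1·(1770023,106931) + (419253,25328)
step 13: (3959299, 239190)  from 1·(2189276,132259) + (1770023,106931)
(x₁, y₁) = (3959299, 239190);  3959299² − 274·239190² = 1 ✓
k=2:  x_2 = 3959299·3959299+274·239190·239190 = 31352097142801,  y_2 = 3959299·239190+239190·3959299 = 1894049455620

3959299 239190
31352097142801 1894049455620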